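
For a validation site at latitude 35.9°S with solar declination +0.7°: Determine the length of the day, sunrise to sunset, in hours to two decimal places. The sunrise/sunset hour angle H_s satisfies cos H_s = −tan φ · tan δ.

11.93 hours

The sunset hour angle satisfies cos H_s = −tan φ tan δ = 0.0088, giving H_s = 89.50°.
Day length = 2 H_s / 15° h⁻¹ = 179.00° / 15 = 11.933 h.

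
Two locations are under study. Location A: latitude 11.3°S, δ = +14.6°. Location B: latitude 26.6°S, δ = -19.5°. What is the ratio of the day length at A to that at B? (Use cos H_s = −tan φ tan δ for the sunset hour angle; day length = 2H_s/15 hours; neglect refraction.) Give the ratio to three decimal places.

0.868

A: H_s = arccos(−tan -11.3° · tan 14.6°) = 87.02°, so 2H_s/15 = 11.6027 h.
B: H_s = arccos(−tan -26.6° · tan -19.5°) = 100.21°, so 2H_s/15 = 13.3613 h.
Ratio A/B = 11.6027 / 13.3613 = 0.8684.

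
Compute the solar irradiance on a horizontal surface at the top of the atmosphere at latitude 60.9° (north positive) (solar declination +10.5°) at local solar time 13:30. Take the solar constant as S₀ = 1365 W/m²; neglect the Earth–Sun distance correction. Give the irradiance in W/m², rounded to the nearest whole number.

Hour angle H = 15° × (13.5 − 12) = 22.50°.
cos θ_z = sin(60.9°) sin(10.5°) + cos(60.9°) cos(10.5°) cos(22.50°) = 0.1592 + 0.4418 = 0.6010.
Top-of-atmosphere irradiance = S₀ cos θ_z = 1365 × 0.6010 = 820.37 W/m².

820 W/m²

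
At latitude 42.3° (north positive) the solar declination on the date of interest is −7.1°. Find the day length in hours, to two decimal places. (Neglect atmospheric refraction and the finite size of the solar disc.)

The sunset hour angle satisfies cos H_s = −tan φ tan δ = 0.1133, giving H_s = 83.49°.
Day length = 2 H_s / 15° h⁻¹ = 166.98° / 15 = 11.132 h.

11.13 hours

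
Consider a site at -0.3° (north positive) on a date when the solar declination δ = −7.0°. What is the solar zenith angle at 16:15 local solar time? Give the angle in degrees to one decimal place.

Hour angle H = 15° × (16.25 − 12) = 63.75°.
cos θ_z = sin(-0.3°) sin(-7.0°) + cos(-0.3°) cos(-7.0°) cos(63.75°) = 0.0006 + 0.4390 = 0.4396.
θ_z = arccos(0.4396) = 63.92°.

63.9°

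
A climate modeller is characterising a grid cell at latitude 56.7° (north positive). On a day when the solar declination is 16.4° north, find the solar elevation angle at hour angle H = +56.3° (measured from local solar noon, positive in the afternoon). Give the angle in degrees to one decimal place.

cos θ_z = sin(56.7°) sin(16.4°) + cos(56.7°) cos(16.4°) cos(56.30°) = 0.2360 + 0.2922 = 0.5282.
θ_z = arccos(0.5282) = 58.12°, so the elevation is 90° − 58.12° = 31.88°.

31.9°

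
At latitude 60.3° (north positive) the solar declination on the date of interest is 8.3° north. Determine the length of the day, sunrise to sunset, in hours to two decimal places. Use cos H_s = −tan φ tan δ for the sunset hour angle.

13.98 hours

−tan φ tan δ = −(1.7532)(0.1459) = -0.2558; H_s = arccos(-0.2558) = 104.82°.
Day length = 2 H_s / 15° h⁻¹ = 209.64° / 15 = 13.976 h.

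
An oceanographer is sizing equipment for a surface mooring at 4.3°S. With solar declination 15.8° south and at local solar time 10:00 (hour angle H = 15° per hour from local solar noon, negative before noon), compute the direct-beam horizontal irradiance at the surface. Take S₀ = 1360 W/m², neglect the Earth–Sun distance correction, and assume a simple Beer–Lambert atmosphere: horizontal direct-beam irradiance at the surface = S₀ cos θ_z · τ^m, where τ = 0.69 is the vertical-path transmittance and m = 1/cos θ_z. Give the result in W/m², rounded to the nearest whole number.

Hour angle H = 15° × (10 − 12) = -30.00°.
cos θ_z = sin(-4.3°) sin(-15.8°) + cos(-4.3°) cos(-15.8°) cos(-30.00°) = 0.0204 + 0.8310 = 0.8514.
Air mass m = 1/cos θ_z = 1/0.8514 = 1.175; τ^m = 0.69^1.175 = 0.6466.
Surface direct beam = 1360 × 0.8514 × 0.6466 = 748.70 W/m².

749 W/m²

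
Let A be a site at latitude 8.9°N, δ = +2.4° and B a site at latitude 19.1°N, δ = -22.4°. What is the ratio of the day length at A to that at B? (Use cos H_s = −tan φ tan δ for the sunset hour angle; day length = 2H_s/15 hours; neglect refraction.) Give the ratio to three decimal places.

A: H_s = arccos(−tan 8.9° · tan 2.4°) = 90.38°, so 2H_s/15 = 12.0507 h.
B: H_s = arccos(−tan 19.1° · tan -22.4°) = 81.79°, so 2H_s/15 = 10.9053 h.
Ratio A/B = 12.0507 / 10.9053 = 1.1050.

1.105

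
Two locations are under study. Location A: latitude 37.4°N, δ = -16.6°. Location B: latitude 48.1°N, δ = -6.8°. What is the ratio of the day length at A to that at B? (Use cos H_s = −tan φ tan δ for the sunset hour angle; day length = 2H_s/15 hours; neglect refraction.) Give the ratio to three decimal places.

0.933

A: H_s = arccos(−tan 37.4° · tan -16.6°) = 76.83°, so 2H_s/15 = 10.2440 h.
B: H_s = arccos(−tan 48.1° · tan -6.8°) = 82.36°, so 2H_s/15 = 10.9813 h.
Ratio A/B = 10.2440 / 10.9813 = 0.9329.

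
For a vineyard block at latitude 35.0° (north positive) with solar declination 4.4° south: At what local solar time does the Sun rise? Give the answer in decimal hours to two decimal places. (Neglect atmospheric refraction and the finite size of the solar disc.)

6.21 h

cos H_s = −tan(35.0°) · tan(-4.4°) = 0.0539, so H_s = arccos(0.0539) = 86.91°.
Sunrise is at 12 − H_s/15 = 12 − 5.794 = 6.206 h local solar time.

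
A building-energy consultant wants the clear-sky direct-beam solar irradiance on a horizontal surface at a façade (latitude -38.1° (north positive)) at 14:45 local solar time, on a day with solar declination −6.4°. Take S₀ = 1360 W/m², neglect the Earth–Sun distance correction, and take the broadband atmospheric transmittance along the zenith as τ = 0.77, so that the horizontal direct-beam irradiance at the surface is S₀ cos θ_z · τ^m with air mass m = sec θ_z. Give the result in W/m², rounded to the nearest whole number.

600 W/m²

Hour angle H = 15° × (14.75 − 12) = 41.25°.
cos θ_z = sin(-38.1°) sin(-6.4°) + cos(-38.1°) cos(-6.4°) cos(41.25°) = 0.0688 + 0.5880 = 0.6568.
Air mass m = 1/cos θ_z = 1/0.6568 = 1.523; τ^m = 0.77^1.523 = 0.6716.
Surface direct beam = 1360 × 0.6568 × 0.6716 = 599.91 W/m².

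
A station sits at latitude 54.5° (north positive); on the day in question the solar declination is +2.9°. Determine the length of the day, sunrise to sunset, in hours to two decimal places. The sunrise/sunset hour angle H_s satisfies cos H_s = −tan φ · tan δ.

cos H_s = −tan(54.5°) · tan(2.9°) = -0.0710, so H_s = arccos(-0.0710) = 94.07°.
Day length = 2 H_s / 15° h⁻¹ = 188.14° / 15 = 12.543 h.

12.54 hours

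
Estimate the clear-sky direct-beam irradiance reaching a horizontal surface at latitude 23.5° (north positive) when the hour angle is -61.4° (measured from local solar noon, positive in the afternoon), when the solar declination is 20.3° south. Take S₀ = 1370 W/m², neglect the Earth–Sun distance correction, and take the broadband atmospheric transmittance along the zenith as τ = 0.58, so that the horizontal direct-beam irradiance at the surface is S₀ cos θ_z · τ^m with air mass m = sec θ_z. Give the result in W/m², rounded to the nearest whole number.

51 W/m²

With φ = 23.5°, δ = -20.3°, H = -61.40°: sin φ sin δ = -0.1383, cos φ cos δ cos H = 0.4117, so cos θ_z = 0.2734.
Air mass m = 1/cos θ_z = 1/0.2734 = 3.658; τ^m = 0.58^3.658 = 0.1363.
Surface direct beam = 1370 × 0.2734 × 0.1363 = 51.05 W/m².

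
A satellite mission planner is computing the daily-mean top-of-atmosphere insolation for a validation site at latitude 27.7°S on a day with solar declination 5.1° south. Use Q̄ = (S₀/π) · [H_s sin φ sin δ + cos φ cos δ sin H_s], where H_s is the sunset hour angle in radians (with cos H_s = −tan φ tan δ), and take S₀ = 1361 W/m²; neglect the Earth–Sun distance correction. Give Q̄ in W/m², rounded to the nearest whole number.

411 W/m²

cos H_s = −tan(-27.7°) · tan(-5.1°) = -0.0469, so H_s = arccos(-0.0469) = 92.69°. In radians, H_s = 1.6177.
H_s sin φ sin δ = 1.6177 × -0.4648 × -0.0889 = 0.0668.
cos φ cos δ sin H_s = 0.8854 × 0.9960 × 0.9989 = 0.8809.
Q̄ = (1361/π) × (0.0668 + 0.8809) = 433.22 × 0.9477 = 410.56 W/m².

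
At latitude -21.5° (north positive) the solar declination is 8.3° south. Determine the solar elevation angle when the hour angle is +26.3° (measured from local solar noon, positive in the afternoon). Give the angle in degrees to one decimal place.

61.4°

cos θ_z = sin(-21.5°) sin(-8.3°) + cos(-21.5°) cos(-8.3°) cos(26.30°) = 0.0529 + 0.8254 = 0.8783.
θ_z = arccos(0.8783) = 28.56°, so the elevation is 90° − 28.56° = 61.44°.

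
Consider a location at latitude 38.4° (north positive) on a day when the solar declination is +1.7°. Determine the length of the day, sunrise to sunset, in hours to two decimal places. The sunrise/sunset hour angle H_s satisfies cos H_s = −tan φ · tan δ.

12.18 hours

The sunset hour angle satisfies cos H_s = −tan φ tan δ = -0.0235, giving H_s = 91.35°.
Day length = 2 H_s / 15° h⁻¹ = 182.70° / 15 = 12.180 h.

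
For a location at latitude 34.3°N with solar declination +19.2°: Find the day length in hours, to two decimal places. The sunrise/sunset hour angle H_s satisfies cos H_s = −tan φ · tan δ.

The sunset hour angle satisfies cos H_s = −tan φ tan δ = -0.2376, giving H_s = 103.74°.
Day length = 2 H_s / 15° h⁻¹ = 207.48° / 15 = 13.832 h.

13.83 hours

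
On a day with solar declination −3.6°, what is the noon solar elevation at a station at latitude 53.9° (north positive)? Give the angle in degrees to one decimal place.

At local solar noon the hour angle is zero, so the elevation is 90° − |φ − δ| = 90° − |53.9° − (-3.6°)| = 90° − 57.5° = 32.5°.

32.5°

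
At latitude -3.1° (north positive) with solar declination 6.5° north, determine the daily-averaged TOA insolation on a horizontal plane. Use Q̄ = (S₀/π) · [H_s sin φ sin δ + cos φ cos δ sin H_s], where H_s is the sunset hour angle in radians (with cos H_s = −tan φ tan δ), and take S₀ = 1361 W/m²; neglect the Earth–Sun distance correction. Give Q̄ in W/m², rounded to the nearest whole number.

−tan φ tan δ = −(-0.0542)(0.1139) = 0.0062; H_s = arccos(0.0062) = 89.64°. In radians, H_s = 1.5645.
H_s sin φ sin δ = 1.5645 × -0.0541 × 0.1132 = -0.0096.
cos φ cos δ sin H_s = 0.9985 × 0.9936 × 1.0000 = 0.9921.
Q̄ = (1361/π) × (-0.0096 + 0.9921) = 433.22 × 0.9825 = 425.64 W/m².

426 W/m²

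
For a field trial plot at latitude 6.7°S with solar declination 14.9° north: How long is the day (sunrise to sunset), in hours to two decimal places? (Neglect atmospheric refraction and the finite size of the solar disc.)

The sunset hour angle satisfies cos H_s = −tan φ tan δ = 0.0313, giving H_s = 88.21°.
Day length = 2 H_s / 15° h⁻¹ = 176.42° / 15 = 11.761 h.

11.76 hours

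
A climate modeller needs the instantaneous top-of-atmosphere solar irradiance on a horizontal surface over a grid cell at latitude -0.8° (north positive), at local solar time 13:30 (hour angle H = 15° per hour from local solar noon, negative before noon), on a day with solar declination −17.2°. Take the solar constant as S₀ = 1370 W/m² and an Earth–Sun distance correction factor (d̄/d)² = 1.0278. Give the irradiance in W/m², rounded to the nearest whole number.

1248 W/m²

Hour angle H = 15° × (13.5 − 12) = 22.50°.
With φ = -0.8°, δ = -17.2°, H = 22.50°: sin φ sin δ = 0.0041, cos φ cos δ cos H = 0.8825, so cos θ_z = 0.8866.
Top-of-atmosphere irradiance = S₀ (d̄/d)² cos θ_z = 1370 × 1.0278 × 0.8866 = 1248.41 W/m².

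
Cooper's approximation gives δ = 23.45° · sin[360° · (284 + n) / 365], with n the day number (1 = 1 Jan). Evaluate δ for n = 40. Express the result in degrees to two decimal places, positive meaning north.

360 × (284 + 40) / 365 = 319.562°; sin(319.562°) = -0.6486.
δ = 23.45 × -0.6486 = -15.210° ≈ -15.21°.

-15.21°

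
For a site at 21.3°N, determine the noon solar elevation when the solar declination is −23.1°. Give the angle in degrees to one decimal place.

At local solar noon the hour angle is zero, so the elevation is 90° − |φ − δ| = 90° − |21.3° − (-23.1°)| = 90° − 44.4° = 45.6°.

45.6°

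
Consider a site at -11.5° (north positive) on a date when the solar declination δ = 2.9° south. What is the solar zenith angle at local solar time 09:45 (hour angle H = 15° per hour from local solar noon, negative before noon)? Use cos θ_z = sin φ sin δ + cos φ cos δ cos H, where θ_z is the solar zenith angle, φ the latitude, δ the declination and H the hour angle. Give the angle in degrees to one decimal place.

Hour angle H = 15° × (9.75 − 12) = -33.75°.
cos θ_z = sin(-11.5°) sin(-2.9°) + cos(-11.5°) cos(-2.9°) cos(-33.75°) = 0.0101 + 0.8137 = 0.8238.
θ_z = arccos(0.8238) = 34.53°.

34.5°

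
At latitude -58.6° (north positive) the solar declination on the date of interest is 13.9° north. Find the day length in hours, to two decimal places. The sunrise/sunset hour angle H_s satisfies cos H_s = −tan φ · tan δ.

cos H_s = −tan(-58.6°) · tan(13.9°) = 0.4054, so H_s = arccos(0.4054) = 66.08°.
Day length = 2 H_s / 15° h⁻¹ = 132.16° / 15 = 8.811 h.

8.81 hours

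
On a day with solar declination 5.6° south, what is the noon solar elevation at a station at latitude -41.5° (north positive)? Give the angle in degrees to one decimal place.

54.1°

At local solar noon the hour angle is zero, so the elevation is 90° − |φ − δ| = 90° − |-41.5° − (-5.6°)| = 90° − 35.9° = 54.1°.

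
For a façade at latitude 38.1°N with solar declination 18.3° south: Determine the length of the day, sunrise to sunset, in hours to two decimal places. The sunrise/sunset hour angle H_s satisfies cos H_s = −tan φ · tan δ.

−tan φ tan δ = −(0.7841)(-0.3307) = 0.2593; H_s = arccos(0.2593) = 74.97°.
Day length = 2 H_s / 15° h⁻¹ = 149.94° / 15 = 9.996 h.

10.00 hours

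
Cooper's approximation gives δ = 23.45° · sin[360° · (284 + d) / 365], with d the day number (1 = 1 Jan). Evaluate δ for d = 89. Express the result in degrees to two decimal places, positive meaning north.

360 × (284 + 89) / 365 = 367.890°; sin(367.890°) = 0.1373.
δ = 23.45 × 0.1373 = 3.220° ≈ +3.22°.

+3.22°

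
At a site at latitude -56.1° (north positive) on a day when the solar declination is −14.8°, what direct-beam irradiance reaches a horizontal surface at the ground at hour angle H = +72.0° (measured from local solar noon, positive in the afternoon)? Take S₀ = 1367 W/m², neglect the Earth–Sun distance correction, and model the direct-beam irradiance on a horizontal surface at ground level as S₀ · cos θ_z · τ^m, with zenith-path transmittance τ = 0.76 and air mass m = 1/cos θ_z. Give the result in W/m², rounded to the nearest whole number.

cos θ_z = sin φ sin δ + cos φ cos δ cos H = (-0.8300)(-0.2554) + (0.5577)(0.9668)(0.3090) = 0.3786.
Air mass m = 1/cos θ_z = 1/0.3786 = 2.641; τ^m = 0.76^2.641 = 0.4844.
Surface direct beam = 1367 × 0.3786 × 0.4844 = 250.70 W/m².

251 W/m²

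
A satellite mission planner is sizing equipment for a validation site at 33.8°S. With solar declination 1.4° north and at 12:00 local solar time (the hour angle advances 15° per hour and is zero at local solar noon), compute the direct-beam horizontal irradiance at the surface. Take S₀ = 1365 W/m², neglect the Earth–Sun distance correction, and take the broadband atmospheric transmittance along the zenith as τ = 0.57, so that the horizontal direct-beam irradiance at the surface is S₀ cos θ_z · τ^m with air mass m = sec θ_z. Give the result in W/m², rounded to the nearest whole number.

561 W/m²

Hour angle H = 15° × (12 − 12) = 0.00°.
With φ = -33.8°, δ = 1.4°, H = 0.00°: sin φ sin δ = -0.0136, cos φ cos δ cos H = 0.8307, so cos θ_z = 0.8171.
Air mass m = 1/cos θ_z = 1/0.8171 = 1.224; τ^m = 0.57^1.224 = 0.5026.
Surface direct beam = 1365 × 0.8171 × 0.5026 = 560.57 W/m².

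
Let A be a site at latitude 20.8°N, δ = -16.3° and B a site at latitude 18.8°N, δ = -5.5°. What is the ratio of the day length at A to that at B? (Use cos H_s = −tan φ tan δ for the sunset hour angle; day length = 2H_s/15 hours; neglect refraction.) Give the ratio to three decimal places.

0.949

A: H_s = arccos(−tan 20.8° · tan -16.3°) = 83.62°, so 2H_s/15 = 11.1493 h.
B: H_s = arccos(−tan 18.8° · tan -5.5°) = 88.12°, so 2H_s/15 = 11.7493 h.
Ratio A/B = 11.1493 / 11.7493 = 0.9489.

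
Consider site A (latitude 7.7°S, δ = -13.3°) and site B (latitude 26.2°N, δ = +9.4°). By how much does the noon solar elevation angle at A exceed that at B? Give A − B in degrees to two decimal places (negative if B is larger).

A: 90° − |-7.7 − (-13.3)| = 84.40°.
B: 90° − |26.2 − (9.4)| = 73.20°.
A − B = 84.40 − 73.20 = 11.20°.

+11.20°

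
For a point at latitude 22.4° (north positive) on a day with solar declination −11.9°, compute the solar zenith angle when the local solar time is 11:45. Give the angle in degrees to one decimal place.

Hour angle H = 15° × (11.75 − 12) = -3.75°.
cos θ_z = sin φ sin δ + cos φ cos δ cos H = (0.3811)(-0.2062) + (0.9245)(0.9785)(0.9979) = 0.8241.
θ_z = arccos(0.8241) = 34.50°.

34.5°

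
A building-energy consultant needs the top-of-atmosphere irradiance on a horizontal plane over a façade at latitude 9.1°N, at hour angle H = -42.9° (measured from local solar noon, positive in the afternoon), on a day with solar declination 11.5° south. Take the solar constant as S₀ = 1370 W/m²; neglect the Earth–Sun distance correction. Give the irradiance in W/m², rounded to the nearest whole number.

928 W/m²

With φ = 9.1°, δ = -11.5°, H = -42.90°: sin φ sin δ = -0.0315, cos φ cos δ cos H = 0.7088, so cos θ_z = 0.6773.
Top-of-atmosphere irradiance = S₀ cos θ_z = 1370 × 0.6773 = 927.90 W/m².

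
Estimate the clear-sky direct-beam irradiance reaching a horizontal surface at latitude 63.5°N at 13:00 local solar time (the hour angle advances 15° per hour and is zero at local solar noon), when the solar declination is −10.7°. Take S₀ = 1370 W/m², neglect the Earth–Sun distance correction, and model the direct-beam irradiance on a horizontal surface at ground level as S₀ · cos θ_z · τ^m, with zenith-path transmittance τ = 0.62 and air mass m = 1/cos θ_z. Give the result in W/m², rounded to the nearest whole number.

55 W/m²

Hour angle H = 15° × (13 − 12) = 15.00°.
cos θ_z = sin(63.5°) sin(-10.7°) + cos(63.5°) cos(-10.7°) cos(15.00°) = -0.1662 + 0.4235 = 0.2573.
Air mass m = 1/cos θ_z = 1/0.2573 = 3.887; τ^m = 0.62^3.887 = 0.1560.
Surface direct beam = 1370 × 0.2573 × 0.1560 = 54.99 W/m².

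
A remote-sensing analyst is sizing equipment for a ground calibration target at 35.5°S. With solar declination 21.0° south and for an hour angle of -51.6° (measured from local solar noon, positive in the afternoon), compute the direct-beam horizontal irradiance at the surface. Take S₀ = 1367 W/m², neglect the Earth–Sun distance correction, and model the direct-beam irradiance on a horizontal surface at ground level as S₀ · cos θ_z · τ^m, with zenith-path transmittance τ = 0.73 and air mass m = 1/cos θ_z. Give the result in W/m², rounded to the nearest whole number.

With φ = -35.5°, δ = -21.0°, H = -51.60°: sin φ sin δ = 0.2081, cos φ cos δ cos H = 0.4721, so cos θ_z = 0.6802.
Air mass m = 1/cos θ_z = 1/0.6802 = 1.470; τ^m = 0.73^1.470 = 0.6296.
Surface direct beam = 1367 × 0.6802 × 0.6296 = 585.42 W/m².

585 W/m²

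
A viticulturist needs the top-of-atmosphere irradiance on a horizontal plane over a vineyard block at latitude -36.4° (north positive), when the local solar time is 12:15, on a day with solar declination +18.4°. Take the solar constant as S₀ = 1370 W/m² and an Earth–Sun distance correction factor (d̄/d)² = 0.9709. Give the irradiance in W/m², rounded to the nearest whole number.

Hour angle H = 15° × (12.25 − 12) = 3.75°.
cos θ_z = sin φ sin δ + cos φ cos δ cos H = (-0.5934)(0.3156) + (0.8049)(0.9489)(0.9979) = 0.5749.
Top-of-atmosphere irradiance = S₀ (d̄/d)² cos θ_z = 1370 × 0.9709 × 0.5749 = 764.69 W/m².

765 W/m²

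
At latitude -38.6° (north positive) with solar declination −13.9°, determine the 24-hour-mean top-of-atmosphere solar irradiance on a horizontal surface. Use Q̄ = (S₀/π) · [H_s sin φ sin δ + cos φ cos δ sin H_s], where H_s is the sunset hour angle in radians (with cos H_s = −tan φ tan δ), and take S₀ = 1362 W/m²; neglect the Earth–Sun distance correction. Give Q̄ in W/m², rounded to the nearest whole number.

437 W/m²

−tan φ tan δ = −(-0.7983)(-0.2475) = -0.1976; H_s = arccos(-0.1976) = 101.40°. In radians, H_s = 1.7698.
H_s sin φ sin δ = 1.7698 × -0.6239 × -0.2402 = 0.2652.
cos φ cos δ sin H_s = 0.7815 × 0.9707 × 0.9803 = 0.7437.
Q̄ = (1362/π) × (0.2652 + 0.7437) = 433.54 × 1.0089 = 437.40 W/m².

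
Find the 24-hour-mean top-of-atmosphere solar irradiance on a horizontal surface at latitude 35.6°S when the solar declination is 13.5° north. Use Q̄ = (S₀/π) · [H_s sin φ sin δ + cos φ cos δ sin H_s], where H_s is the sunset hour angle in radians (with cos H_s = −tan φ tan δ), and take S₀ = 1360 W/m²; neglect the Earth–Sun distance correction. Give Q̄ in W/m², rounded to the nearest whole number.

cos H_s = −tan(-35.6°) · tan(13.5°) = 0.1719, so H_s = arccos(0.1719) = 80.10°. In radians, H_s = 1.3980.
H_s sin φ sin δ = 1.3980 × -0.5821 × 0.2334 = -0.1899.
cos φ cos δ sin H_s = 0.8131 × 0.9724 × 0.9851 = 0.7789.
Q̄ = (1360/π) × (-0.1899 + 0.7789) = 432.90 × 0.5890 = 254.98 W/m².

255 W/m²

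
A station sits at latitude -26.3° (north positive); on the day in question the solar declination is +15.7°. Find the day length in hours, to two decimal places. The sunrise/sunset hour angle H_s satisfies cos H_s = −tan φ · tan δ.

The sunset hour angle satisfies cos H_s = −tan φ tan δ = 0.1389, giving H_s = 82.02°.
Day length = 2 H_s / 15° h⁻¹ = 164.04° / 15 = 10.936 h.

10.94 hours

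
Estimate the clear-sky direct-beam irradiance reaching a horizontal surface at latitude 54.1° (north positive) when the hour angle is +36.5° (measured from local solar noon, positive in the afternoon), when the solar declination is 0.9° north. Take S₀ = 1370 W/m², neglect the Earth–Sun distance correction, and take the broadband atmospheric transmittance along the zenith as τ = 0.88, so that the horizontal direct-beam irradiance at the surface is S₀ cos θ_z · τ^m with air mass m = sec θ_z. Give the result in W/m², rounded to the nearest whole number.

509 W/m²

cos θ_z = sin φ sin δ + cos φ cos δ cos H = (0.8100)(0.0157) + (0.5864)(0.9999)(0.8039) = 0.4841.
Air mass m = 1/cos θ_z = 1/0.4841 = 2.066; τ^m = 0.88^2.066 = 0.7679.
Surface direct beam = 1370 × 0.4841 × 0.7679 = 509.28 W/m².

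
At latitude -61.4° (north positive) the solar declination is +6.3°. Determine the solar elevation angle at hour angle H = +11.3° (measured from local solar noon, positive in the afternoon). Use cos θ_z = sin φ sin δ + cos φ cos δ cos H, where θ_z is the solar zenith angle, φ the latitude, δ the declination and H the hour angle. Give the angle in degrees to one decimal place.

cos θ_z = sin(-61.4°) sin(6.3°) + cos(-61.4°) cos(6.3°) cos(11.30°) = -0.0963 + 0.4666 = 0.3703.
θ_z = arccos(0.3703) = 68.27°, so the elevation is 90° − 68.27° = 21.73°.

21.7°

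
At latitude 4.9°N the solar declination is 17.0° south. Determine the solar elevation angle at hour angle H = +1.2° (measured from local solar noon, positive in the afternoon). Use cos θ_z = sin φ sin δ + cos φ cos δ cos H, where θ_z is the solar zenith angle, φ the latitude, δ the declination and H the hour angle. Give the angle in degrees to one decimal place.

68.1°

With φ = 4.9°, δ = -17.0°, H = 1.20°: sin φ sin δ = -0.0250, cos φ cos δ cos H = 0.9526, so cos θ_z = 0.9276.
θ_z = arccos(0.9276) = 21.94°, so the elevation is 90° − 21.94° = 68.06°.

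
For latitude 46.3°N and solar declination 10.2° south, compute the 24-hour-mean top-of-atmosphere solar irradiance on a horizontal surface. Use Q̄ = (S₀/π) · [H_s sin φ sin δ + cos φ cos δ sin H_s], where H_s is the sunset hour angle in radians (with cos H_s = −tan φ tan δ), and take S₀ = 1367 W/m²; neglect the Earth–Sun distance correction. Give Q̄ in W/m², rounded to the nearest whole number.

214 W/m²

cos H_s = −tan(46.3°) · tan(-10.2°) = 0.1883, so H_s = arccos(0.1883) = 79.15°. In radians, H_s = 1.3814.
H_s sin φ sin δ = 1.3814 × 0.7230 × -0.1771 = -0.1769.
cos φ cos δ sin H_s = 0.6909 × 0.9842 × 0.9821 = 0.6678.
Q̄ = (1367/π) × (-0.1769 + 0.6678) = 435.13 × 0.4909 = 213.61 W/m².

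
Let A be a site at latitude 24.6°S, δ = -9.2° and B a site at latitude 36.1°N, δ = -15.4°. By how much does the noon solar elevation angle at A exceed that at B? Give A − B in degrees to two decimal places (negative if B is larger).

+36.10°

A: 90° − |-24.6 − (-9.2)| = 74.60°.
B: 90° − |36.1 − (-15.4)| = 38.50°.
A − B = 74.60 − 38.50 = 36.10°.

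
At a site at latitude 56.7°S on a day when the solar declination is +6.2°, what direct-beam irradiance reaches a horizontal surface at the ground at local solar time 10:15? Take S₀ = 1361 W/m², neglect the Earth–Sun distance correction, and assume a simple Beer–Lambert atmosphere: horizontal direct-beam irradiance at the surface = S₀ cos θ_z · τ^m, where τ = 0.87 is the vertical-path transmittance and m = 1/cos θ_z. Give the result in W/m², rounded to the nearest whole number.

383 W/m²

Hour angle H = 15° × (10.25 − 12) = -26.25°.
cos θ_z = sin(-56.7°) sin(6.2°) + cos(-56.7°) cos(6.2°) cos(-26.25°) = -0.0903 + 0.4895 = 0.3992.
Air mass m = 1/cos θ_z = 1/0.3992 = 2.505; τ^m = 0.87^2.505 = 0.7055.
Surface direct beam = 1361 × 0.3992 × 0.7055 = 383.31 W/m².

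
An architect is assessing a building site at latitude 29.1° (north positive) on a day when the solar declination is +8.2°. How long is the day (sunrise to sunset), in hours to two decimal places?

12.61 hours

−tan φ tan δ = −(0.5566)(0.1441) = -0.0802; H_s = arccos(-0.0802) = 94.60°.
Day length = 2 H_s / 15° h⁻¹ = 189.20° / 15 = 12.613 h.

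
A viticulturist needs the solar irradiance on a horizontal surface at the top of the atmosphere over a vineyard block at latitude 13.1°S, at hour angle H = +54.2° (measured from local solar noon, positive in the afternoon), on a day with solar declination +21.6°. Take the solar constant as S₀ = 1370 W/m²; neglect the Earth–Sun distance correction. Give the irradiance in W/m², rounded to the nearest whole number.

With φ = -13.1°, δ = 21.6°, H = 54.20°: sin φ sin δ = -0.0834, cos φ cos δ cos H = 0.5297, so cos θ_z = 0.4463.
Top-of-atmosphere irradiance = S₀ cos θ_z = 1370 × 0.4463 = 611.43 W/m².

611 W/m²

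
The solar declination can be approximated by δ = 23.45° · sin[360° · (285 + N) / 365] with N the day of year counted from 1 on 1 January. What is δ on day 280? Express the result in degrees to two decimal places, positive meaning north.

360 × (285 + 280) / 365 = 557.260°; sin(557.260°) = -0.2967.
δ = 23.45 × -0.2967 = -6.958° ≈ -6.96°.

-6.96°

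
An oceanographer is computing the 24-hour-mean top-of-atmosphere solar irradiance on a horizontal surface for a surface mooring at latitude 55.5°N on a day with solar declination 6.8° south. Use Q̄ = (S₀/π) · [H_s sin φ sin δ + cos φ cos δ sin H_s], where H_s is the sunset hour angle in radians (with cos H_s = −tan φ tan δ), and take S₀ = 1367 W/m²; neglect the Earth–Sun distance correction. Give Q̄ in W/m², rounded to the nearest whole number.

182 W/m²

cos H_s = −tan(55.5°) · tan(-6.8°) = 0.1735, so H_s = arccos(0.1735) = 80.01°. In radians, H_s = 1.3964.
H_s sin φ sin δ = 1.3964 × 0.8241 × -0.1184 = -0.1363.
cos φ cos δ sin H_s = 0.5664 × 0.9930 × 0.9848 = 0.5539.
Q̄ = (1367/π) × (-0.1363 + 0.5539) = 435.13 × 0.4176 = 181.71 W/m².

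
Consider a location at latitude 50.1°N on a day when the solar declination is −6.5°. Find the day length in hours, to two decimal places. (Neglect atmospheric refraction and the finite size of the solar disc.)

10.96 hours

The sunset hour angle satisfies cos H_s = −tan φ tan δ = 0.1363, giving H_s = 82.17°.
Day length = 2 H_s / 15° h⁻¹ = 164.34° / 15 = 10.956 h.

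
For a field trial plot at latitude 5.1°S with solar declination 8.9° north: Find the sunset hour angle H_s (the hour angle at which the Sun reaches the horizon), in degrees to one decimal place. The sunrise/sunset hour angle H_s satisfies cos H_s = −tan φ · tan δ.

The sunset hour angle satisfies cos H_s = −tan φ tan δ = 0.0140, giving H_s = 89.20°.

89.2°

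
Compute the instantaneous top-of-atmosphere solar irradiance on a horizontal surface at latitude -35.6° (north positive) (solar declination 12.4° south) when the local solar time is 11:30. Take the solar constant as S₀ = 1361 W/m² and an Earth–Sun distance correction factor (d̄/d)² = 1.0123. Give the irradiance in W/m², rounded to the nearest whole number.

Hour angle H = 15° × (11.5 − 12) = -7.50°.
cos θ_z = sin φ sin δ + cos φ cos δ cos H = (-0.5821)(-0.2147) + (0.8131)(0.9767)(0.9914) = 0.9123.
Top-of-atmosphere irradiance = S₀ (d̄/d)² cos θ_z = 1361 × 1.0123 × 0.9123 = 1256.91 W/m².

1257 W/m²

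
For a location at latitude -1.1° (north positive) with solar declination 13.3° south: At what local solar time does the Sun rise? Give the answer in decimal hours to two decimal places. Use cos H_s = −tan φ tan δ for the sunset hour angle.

5.98 h

cos H_s = −tan(-1.1°) · tan(-13.3°) = -0.0045, so H_s = arccos(-0.0045) = 90.26°.
Sunrise is at 12 − H_s/15 = 12 − 6.017 = 5.983 h local solar time.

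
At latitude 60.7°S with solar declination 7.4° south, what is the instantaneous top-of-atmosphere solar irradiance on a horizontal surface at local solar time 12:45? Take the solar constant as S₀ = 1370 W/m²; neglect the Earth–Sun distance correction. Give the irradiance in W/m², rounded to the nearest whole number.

806 W/m²

Hour angle H = 15° × (12.75 − 12) = 11.25°.
cos θ_z = sin(-60.7°) sin(-7.4°) + cos(-60.7°) cos(-7.4°) cos(11.25°) = 0.1123 + 0.4760 = 0.5883.
Top-of-atmosphere irradiance = S₀ cos θ_z = 1370 × 0.5883 = 805.97 W/m².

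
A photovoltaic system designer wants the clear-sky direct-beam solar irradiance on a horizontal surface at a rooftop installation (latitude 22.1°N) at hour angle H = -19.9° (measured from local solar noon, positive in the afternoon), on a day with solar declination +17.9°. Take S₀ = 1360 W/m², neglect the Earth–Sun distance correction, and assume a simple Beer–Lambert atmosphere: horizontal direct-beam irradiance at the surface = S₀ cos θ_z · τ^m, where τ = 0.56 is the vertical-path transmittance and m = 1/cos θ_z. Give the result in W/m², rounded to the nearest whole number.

695 W/m²

cos θ_z = sin φ sin δ + cos φ cos δ cos H = (0.3762)(0.3074) + (0.9265)(0.9516)(0.9403) = 0.9447.
Air mass m = 1/cos θ_z = 1/0.9447 = 1.059; τ^m = 0.56^1.059 = 0.5412.
Surface direct beam = 1360 × 0.9447 × 0.5412 = 695.33 W/m².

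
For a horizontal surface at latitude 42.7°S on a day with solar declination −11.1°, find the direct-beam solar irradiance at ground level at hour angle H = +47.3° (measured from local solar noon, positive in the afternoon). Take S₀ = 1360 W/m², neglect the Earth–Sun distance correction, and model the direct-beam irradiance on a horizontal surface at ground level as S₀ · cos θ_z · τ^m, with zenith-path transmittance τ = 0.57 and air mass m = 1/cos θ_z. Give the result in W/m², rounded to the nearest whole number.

cos θ_z = sin φ sin δ + cos φ cos δ cos H = (-0.6782)(-0.1925) + (0.7349)(0.9813)(0.6782) = 0.6196.
Air mass m = 1/cos θ_z = 1/0.6196 = 1.614; τ^m = 0.57^1.614 = 0.4036.
Surface direct beam = 1360 × 0.6196 × 0.4036 = 340.10 W/m².

340 W/m²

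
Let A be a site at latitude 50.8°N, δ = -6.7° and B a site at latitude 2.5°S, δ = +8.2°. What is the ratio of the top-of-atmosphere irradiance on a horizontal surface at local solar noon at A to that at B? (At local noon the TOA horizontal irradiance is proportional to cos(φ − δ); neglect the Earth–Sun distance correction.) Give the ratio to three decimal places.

0.547

A: cos θ_z = cos(50.8° − (-6.7°)) = 0.5373.
B: cos θ_z = cos(-2.5° − (8.2°)) = 0.9826.
Ratio A/B = 0.5373 / 0.9826 = 0.5468.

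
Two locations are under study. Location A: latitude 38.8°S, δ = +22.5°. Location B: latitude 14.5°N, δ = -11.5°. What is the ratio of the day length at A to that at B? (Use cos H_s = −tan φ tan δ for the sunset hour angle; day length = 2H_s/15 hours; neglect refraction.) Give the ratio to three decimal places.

A: H_s = arccos(−tan -38.8° · tan 22.5°) = 70.55°, so 2H_s/15 = 9.4067 h.
B: H_s = arccos(−tan 14.5° · tan -11.5°) = 86.98°, so 2H_s/15 = 11.5973 h.
Ratio A/B = 9.4067 / 11.5973 = 0.8111.

0.811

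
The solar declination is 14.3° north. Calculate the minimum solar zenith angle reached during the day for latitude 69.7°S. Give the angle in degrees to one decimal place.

84.0°

At local solar noon the hour angle is zero, so the zenith angle is |φ − δ| = |-69.7° − (14.3°)| = 84.0°.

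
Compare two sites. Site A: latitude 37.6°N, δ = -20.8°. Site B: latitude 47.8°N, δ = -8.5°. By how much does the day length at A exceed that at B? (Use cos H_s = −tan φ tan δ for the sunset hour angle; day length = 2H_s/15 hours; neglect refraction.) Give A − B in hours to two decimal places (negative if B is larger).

-1.00 h

A: H_s = arccos(−tan 37.6° · tan -20.8°) = 72.99°, so 2H_s/15 = 9.7320 h.
B: H_s = arccos(−tan 47.8° · tan -8.5°) = 80.51°, so 2H_s/15 = 10.7347 h.
A − B = 9.7320 − 10.7347 = -1.0027 h.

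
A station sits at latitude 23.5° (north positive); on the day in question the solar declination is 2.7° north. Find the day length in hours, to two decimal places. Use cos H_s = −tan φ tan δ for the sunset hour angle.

cos H_s = −tan(23.5°) · tan(2.7°) = -0.0205, so H_s = arccos(-0.0205) = 91.17°.
Day length = 2 H_s / 15° h⁻¹ = 182.34° / 15 = 12.156 h.

12.16 hours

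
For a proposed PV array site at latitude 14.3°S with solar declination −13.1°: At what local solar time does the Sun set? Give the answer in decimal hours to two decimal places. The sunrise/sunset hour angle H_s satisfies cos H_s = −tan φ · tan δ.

The sunset hour angle satisfies cos H_s = −tan φ tan δ = -0.0593, giving H_s = 93.40°.
Sunset is at 12 + H_s/15 = 12 + 6.227 = 18.227 h local solar time.

18.23 h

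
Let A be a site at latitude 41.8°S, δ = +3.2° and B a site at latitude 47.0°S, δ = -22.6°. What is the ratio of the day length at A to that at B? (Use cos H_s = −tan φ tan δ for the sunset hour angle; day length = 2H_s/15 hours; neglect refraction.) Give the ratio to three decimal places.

A: H_s = arccos(−tan -41.8° · tan 3.2°) = 87.13°, so 2H_s/15 = 11.6173 h.
B: H_s = arccos(−tan -47.0° · tan -22.6°) = 116.51°, so 2H_s/15 = 15.5347 h.
Ratio A/B = 11.6173 / 15.5347 = 0.7478.

0.748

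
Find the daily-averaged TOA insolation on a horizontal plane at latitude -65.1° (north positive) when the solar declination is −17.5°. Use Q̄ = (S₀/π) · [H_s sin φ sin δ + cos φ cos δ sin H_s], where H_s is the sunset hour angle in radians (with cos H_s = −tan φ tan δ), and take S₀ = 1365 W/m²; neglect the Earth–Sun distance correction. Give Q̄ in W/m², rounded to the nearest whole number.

403 W/m²

The sunset hour angle satisfies cos H_s = −tan φ tan δ = -0.6793, giving H_s = 132.79°. In radians, H_s = 2.3176.
H_s sin φ sin δ = 2.3176 × -0.9070 × -0.3007 = 0.6321.
cos φ cos δ sin H_s = 0.4210 × 0.9537 × 0.7339 = 0.2947.
Q̄ = (1365/π) × (0.6321 + 0.2947) = 434.49 × 0.9268 = 402.69 W/m².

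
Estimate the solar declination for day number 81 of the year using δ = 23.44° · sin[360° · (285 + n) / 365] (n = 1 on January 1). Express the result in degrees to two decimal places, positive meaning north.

360 × (285 + 81) / 365 = 360.986°; sin(360.986°) = 0.0172.
δ = 23.44 × 0.0172 = 0.403° ≈ +0.40°.

+0.40°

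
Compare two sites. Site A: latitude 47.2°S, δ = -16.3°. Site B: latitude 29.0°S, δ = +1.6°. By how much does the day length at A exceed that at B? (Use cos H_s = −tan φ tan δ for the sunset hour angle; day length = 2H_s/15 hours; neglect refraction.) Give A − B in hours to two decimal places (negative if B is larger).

A: H_s = arccos(−tan -47.2° · tan -16.3°) = 108.41°, so 2H_s/15 = 14.4547 h.
B: H_s = arccos(−tan -29.0° · tan 1.6°) = 89.11°, so 2H_s/15 = 11.8813 h.
A − B = 14.4547 − 11.8813 = 2.5734 h.

+2.57 h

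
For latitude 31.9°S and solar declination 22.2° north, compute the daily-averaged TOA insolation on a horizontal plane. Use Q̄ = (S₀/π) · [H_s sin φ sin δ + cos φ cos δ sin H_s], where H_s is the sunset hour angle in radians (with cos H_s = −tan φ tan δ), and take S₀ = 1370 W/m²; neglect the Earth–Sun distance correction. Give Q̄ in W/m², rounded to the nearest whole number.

217 W/m²

−tan φ tan δ = −(-0.6224)(0.4081) = 0.2540; H_s = arccos(0.2540) = 75.29°. In radians, H_s = 1.3141.
H_s sin φ sin δ = 1.3141 × -0.5284 × 0.3778 = -0.2623.
cos φ cos δ sin H_s = 0.8490 × 0.9259 × 0.9672 = 0.7603.
Q̄ = (1370/π) × (-0.2623 + 0.7603) = 436.08 × 0.4980 = 217.17 W/m².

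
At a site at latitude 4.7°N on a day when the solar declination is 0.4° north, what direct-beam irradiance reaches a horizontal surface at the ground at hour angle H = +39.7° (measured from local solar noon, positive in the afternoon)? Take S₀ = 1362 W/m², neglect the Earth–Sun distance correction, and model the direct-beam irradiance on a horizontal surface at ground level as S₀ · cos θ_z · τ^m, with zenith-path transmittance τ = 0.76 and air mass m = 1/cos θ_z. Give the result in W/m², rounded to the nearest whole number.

cos θ_z = sin(4.7°) sin(0.4°) + cos(4.7°) cos(0.4°) cos(39.70°) = 0.0006 + 0.7668 = 0.7674.
Air mass m = 1/cos θ_z = 1/0.7674 = 1.303; τ^m = 0.76^1.303 = 0.6994.
Surface direct beam = 1362 × 0.7674 × 0.6994 = 731.01 W/m².

731 W/m²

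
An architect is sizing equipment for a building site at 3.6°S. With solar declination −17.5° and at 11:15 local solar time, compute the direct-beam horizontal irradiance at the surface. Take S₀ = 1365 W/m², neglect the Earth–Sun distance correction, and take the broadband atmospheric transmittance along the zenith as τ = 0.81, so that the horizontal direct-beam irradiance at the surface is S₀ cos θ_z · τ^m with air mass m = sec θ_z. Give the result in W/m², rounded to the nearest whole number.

1042 W/m²

Hour angle H = 15° × (11.25 − 12) = -11.25°.
cos θ_z = sin φ sin δ + cos φ cos δ cos H = (-0.0628)(-0.3007) + (0.9980)(0.9537)(0.9808) = 0.9524.
Air mass m = 1/cos θ_z = 1/0.9524 = 1.050; τ^m = 0.81^1.050 = 0.8015.
Surface direct beam = 1365 × 0.9524 × 0.8015 = 1041.97 W/m².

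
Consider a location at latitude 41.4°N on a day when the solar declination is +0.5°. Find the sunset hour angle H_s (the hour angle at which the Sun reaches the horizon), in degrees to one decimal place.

−tan φ tan δ = −(0.8816)(0.0087) = -0.0077; H_s = arccos(-0.0077) = 90.44°.

90.4°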